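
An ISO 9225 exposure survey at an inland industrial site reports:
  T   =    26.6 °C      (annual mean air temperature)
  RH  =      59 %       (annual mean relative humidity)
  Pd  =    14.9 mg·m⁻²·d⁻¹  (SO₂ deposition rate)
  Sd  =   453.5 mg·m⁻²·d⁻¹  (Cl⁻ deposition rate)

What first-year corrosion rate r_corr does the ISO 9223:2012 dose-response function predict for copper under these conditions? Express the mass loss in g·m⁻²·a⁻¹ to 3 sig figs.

copper: f(T) = -0.080·(T−10) [T>10 °C] = -1.3280
  Pd branch = 0.0053·Pd^0.26·e^(0.059·RH+f) = 0.09212 μm/a
  Sd branch = 0.01025·Sd^0.27·e^(0.036·RH+0.049·T) = 1.646 μm/a
  sum: 0.09212 + 1.646 → r_corr = 1.738 μm/a
Convert to mass loss: 1.738 μm/a × 8.96 g/cm³ = 15.58 g·m⁻²·a⁻¹

r_corr = 15.6 g·m⁻²·a⁻¹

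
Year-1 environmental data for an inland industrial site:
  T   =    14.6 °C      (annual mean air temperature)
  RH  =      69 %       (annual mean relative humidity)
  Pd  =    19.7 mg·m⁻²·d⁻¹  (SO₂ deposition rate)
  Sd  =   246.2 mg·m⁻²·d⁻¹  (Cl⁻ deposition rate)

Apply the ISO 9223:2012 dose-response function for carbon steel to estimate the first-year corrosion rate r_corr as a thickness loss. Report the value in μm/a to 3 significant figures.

r_corr = 80.0 μm/a

carbon steel: f(T) = -0.054·(T−10) [T>10 °C] = -0.2484
  Pd branch = 1.77·Pd^0.52·e^(0.02·RH+f) = 25.85 μm/a
  Sd branch = 0.102·Sd^0.62·e^(0.033·RH+0.04·T) = 54.16 μm/a
  sum: 25.85 + 54.16 → r_corr = 80.02 μm/a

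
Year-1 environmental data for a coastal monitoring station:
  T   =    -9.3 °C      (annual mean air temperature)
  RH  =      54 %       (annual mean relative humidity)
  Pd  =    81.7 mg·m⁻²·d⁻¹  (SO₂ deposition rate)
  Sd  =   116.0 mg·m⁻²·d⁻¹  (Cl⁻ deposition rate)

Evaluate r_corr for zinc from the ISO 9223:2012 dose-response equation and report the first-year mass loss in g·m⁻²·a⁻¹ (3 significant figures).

r_corr = 4.99 g·m⁻²·a⁻¹

zinc: T≤10 °C ⇒ hinge +0.038·(-9.3−10) = -0.7334
  Pd branch = 0.0129·Pd^0.44·e^(0.046·RH+f) = 0.5155 μm/a
  Sd branch = 0.0175·Sd^0.57·e^(0.008·RH+0.085·T) = 0.1837 μm/a
  r_corr = 0.5155 + 0.1837 = 0.6992 μm/a
Convert to mass loss: 0.6992 μm/a × 7.14 g/cm³ = 4.992 g·m⁻²·a⁻¹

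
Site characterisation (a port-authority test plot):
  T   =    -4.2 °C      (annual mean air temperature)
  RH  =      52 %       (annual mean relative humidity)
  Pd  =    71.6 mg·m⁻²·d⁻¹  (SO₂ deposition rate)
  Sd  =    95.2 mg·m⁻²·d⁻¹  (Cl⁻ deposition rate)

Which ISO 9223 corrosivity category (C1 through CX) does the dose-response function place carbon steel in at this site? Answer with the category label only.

carbon steel: f(T) = +0.150·(T−10) [T≤10 °C] = -2.1300
  Pd branch = 1.77·Pd^0.52·e^(0.02·RH+f) = 5.485 μm/a
  Sd branch = 0.102·Sd^0.62·e^(0.033·RH+0.04·T) = 8.084 μm/a
  r_corr = 5.485 + 8.084 = 13.57 μm/a
Category bounds: 1.3…25 μm/a bracket r_corr ⇒ C2

C2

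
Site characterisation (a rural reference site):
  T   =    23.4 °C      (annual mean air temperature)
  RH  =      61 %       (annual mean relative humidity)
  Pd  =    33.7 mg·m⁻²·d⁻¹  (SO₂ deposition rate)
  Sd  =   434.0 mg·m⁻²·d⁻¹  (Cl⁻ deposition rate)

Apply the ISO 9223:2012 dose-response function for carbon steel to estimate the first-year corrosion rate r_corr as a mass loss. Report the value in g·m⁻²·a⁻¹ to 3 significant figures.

r_corr = 802 g·m⁻²·a⁻¹

carbon steel: temperature factor f = -0.054·(13.4) = -0.7236
  sulphur-dioxide contribution → 18.11 μm/a
  chloride contribution → 84.06 μm/a
  ⇒ r_corr(carbon steel) = 102.2 μm/a
Convert to mass loss: 102.2 μm/a × 7.85 g/cm³ = 802 g·m⁻²·a⁻¹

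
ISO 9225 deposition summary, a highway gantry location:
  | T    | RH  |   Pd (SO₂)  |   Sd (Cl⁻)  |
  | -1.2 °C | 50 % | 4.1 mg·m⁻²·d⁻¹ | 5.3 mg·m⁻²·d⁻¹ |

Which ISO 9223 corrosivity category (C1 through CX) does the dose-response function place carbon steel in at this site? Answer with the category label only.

C2

carbon steel: f(T) = +0.150·(T−10) [T≤10 °C] = -1.6800
  sulphur-dioxide contribution → 1.868 μm/a
  chloride contribution → 1.424 μm/a
  ⇒ r_corr(carbon steel) = 3.291 μm/a
ISO 9223 Table 2 (carbon steel): 1.3 < 3.29 ≤ 25 μm/a ⇒ C2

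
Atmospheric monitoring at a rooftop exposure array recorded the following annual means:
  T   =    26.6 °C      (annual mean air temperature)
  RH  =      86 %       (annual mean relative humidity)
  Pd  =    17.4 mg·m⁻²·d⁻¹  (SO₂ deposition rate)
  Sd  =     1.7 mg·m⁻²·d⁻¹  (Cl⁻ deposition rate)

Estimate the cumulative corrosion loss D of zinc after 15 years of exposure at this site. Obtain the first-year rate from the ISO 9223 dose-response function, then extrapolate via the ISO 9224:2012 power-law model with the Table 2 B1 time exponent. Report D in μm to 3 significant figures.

D(15) = 10.7 μm

zinc: T>10 °C ⇒ hinge -0.071·(26.6−10) = -1.1786
  SO₂ term: 0.0129·17.4^0.44·exp(0.046·86-1.1786) = 0.7289
  Sd branch = 0.0175·Sd^0.57·e^(0.008·RH+0.085·T) = 0.452 μm/a
  sum: 0.7289 + 0.452 → r_corr = 1.181 μm/a
Long-term exponent b (ISO 9224 Table 2, B1) = 0.813
  D(15) = 1.181 × 15^0.813 = 1.181 × 9.04 = 10.67 μm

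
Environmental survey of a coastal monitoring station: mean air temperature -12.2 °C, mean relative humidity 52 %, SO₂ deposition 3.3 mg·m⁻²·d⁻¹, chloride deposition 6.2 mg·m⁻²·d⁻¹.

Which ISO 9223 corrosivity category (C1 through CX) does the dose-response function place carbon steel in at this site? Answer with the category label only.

C2

carbon steel: temperature factor f = +0.150·(-22.2) = -3.3300
  Pd branch = 1.77·Pd^0.52·e^(0.02·RH+f) = 0.3335 μm/a
  Sd branch = 0.102·Sd^0.62·e^(0.033·RH+0.04·T) = 1.079 μm/a
  r_corr = 0.3335 + 1.079 = 1.413 μm/a
1.41 μm/a falls in (1.3, 25] for carbon steel → category C2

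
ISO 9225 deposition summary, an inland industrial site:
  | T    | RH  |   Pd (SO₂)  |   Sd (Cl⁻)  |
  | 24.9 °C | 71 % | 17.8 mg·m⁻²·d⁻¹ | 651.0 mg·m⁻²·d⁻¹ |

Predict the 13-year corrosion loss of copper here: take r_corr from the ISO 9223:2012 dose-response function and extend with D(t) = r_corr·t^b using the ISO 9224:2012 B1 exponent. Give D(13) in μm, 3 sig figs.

D(13) = 15.5 μm

copper: T>10 °C ⇒ hinge -0.080·(24.9−10) = -1.1920
  SO₂ term: 0.0053·17.8^0.26·exp(0.059·71-1.1920) = 0.2244
  Cl⁻ term: 0.01025·651.0^0.27·exp(0.036·71+0.049·24.9) = 2.572
  r_corr = 0.2244 + 2.572 = 2.797 μm/a
ISO 9224: D(t) = r_corr · t^b with b = 0.667 (copper, B1)
  D(13) = 2.797 × 13^0.667 = 2.797 × 5.534 = 15.48 μm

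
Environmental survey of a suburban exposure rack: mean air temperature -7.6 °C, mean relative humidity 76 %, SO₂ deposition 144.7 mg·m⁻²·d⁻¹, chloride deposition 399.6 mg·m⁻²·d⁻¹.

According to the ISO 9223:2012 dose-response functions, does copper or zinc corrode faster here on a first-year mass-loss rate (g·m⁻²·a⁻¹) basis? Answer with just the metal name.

zinc

copper: f(T) = +0.126·(T−10) [T≤10 °C] = -2.2176
  Pd branch = 0.0053·Pd^0.26·e^(0.059·RH+f) = 0.1863 μm/a
  Cl⁻ term: 0.01025·399.6^0.27·exp(0.036·76+0.049·-7.6) = 0.5491
  sum: 0.1863 + 0.5491 → r_corr = 0.7354 μm/a
  mass loss = 0.7354 μm/a × 8.96 g/cm³ = 6.59 g·m⁻²·a⁻¹
zinc: T≤10 °C ⇒ hinge +0.038·(-7.6−10) = -0.6688
  SO₂ term: 0.0129·144.7^0.44·exp(0.046·76-0.6688) = 1.946
  Sd branch = 0.0175·Sd^0.57·e^(0.008·RH+0.085·T) = 0.5122 μm/a
  r_corr = 1.946 + 0.5122 = 2.458 μm/a
  mass loss = 2.458 μm/a × 7.14 g/cm³ = 17.55 g·m⁻²·a⁻¹
Ordering by g·m⁻²·a⁻¹: zinc (17.5) > copper (6.59)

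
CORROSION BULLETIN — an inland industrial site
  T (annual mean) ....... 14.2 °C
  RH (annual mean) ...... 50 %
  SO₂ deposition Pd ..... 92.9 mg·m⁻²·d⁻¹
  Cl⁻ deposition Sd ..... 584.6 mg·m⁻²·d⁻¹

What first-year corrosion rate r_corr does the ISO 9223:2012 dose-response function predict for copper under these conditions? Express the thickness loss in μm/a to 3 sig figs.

copper: T>10 °C ⇒ hinge -0.080·(14.2−10) = -0.3360
  sulphur-dioxide contribution → 0.2351 μm/a
  chloride contribution → 0.6945 μm/a
  ⇒ r_corr(copper) = 0.9296 μm/a

r_corr = 0.930 μm/a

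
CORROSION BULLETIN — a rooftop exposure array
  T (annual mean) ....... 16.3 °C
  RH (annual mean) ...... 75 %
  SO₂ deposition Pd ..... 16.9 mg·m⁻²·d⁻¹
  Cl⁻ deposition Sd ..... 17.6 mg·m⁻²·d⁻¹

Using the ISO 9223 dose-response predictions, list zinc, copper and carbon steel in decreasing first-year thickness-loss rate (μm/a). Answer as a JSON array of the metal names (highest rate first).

zinc: f(T) = -0.071·(T−10) [T>10 °C] = -0.4473
  sulphur-dioxide contribution → 0.9014 μm/a
  chloride contribution → 0.6535 μm/a
  ⇒ r_corr(zinc) = 1.555 μm/a
copper: temperature factor f = -0.080·(6.3) = -0.5040
  sulphur-dioxide contribution → 0.5577 μm/a
  chloride contribution → 0.7353 μm/a
  ⇒ r_corr(copper) = 1.293 μm/a
carbon steel: T>10 °C ⇒ hinge -0.054·(16.3−10) = -0.3402
  sulphur-dioxide contribution → 24.56 μm/a
  chloride contribution → 13.77 μm/a
  ⇒ r_corr(carbon steel) = 38.32 μm/a
Ordering by μm/a: carbon steel (38.3) > zinc (1.55) > copper (1.29)

["carbon steel", "zinc", "copper"]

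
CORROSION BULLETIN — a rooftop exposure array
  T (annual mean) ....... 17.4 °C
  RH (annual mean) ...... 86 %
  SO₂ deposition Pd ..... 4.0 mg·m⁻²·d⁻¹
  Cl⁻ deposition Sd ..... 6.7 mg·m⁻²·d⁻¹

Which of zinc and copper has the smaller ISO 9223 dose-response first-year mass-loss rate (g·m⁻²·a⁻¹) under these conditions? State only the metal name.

zinc: f(T) = -0.071·(T−10) [T>10 °C] = -0.5254
  sulphur-dioxide contribution → 0.7335 μm/a
  chloride contribution → 0.4519 μm/a
  total first-year rate 1.185 μm/a
  mass loss = 1.185 μm/a × 7.14 g/cm³ = 8.463 g·m⁻²·a⁻¹
copper: T>10 °C ⇒ hinge -0.080·(17.4−10) = -0.5920
  sulphur-dioxide contribution → 0.6719 μm/a
  chloride contribution → 0.8884 μm/a
  ⇒ r_corr(copper) = 1.56 μm/a
  mass loss = 1.56 μm/a × 8.96 g/cm³ = 13.98 g·m⁻²·a⁻¹
Ordering by g·m⁻²·a⁻¹: copper (14) > zinc (8.46)

zinc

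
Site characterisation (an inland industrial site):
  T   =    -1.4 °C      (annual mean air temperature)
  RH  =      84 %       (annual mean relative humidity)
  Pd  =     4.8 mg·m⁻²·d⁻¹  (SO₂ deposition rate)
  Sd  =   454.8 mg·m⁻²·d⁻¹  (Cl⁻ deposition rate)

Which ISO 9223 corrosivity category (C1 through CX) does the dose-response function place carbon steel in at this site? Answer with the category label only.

C4

carbon steel: temperature factor f = +0.150·(-11.4) = -1.7100
  Pd branch = 1.77·Pd^0.52·e^(0.02·RH+f) = 3.883 μm/a
  Sd branch = 0.102·Sd^0.62·e^(0.033·RH+0.04·T) = 68.55 μm/a
  r_corr = 3.883 + 68.55 = 72.43 μm/a
ISO 9223 Table 2 (carbon steel): 50 < 72.4 ≤ 80 μm/a ⇒ C4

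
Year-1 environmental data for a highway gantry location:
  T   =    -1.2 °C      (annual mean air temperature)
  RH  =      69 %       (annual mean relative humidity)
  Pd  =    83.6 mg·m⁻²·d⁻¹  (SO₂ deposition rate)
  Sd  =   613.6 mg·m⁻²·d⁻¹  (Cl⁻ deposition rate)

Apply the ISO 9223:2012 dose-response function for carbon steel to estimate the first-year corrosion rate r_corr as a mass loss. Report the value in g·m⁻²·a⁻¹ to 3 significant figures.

carbon steel: f(T) = +0.150·(T−10) [T≤10 °C] = -1.6800
  SO₂ term: 1.77·83.6^0.52·exp(0.02·69-1.6800) = 13.1
  Sd branch = 0.102·Sd^0.62·e^(0.033·RH+0.04·T) = 50.71 μm/a
  r_corr = 13.1 + 50.71 = 63.81 μm/a
Convert to mass loss: 63.81 μm/a × 7.85 g/cm³ = 500.9 g·m⁻²·a⁻¹

r_corr = 501 g·m⁻²·a⁻¹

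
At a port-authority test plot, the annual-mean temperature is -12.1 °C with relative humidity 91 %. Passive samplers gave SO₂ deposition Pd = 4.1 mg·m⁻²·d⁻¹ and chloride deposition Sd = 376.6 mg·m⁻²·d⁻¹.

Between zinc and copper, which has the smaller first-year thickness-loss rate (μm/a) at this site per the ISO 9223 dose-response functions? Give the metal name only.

copper

zinc: f(T) = +0.038·(T−10) [T≤10 °C] = -0.8398
  Pd branch = 0.0129·Pd^0.44·e^(0.046·RH+f) = 0.6815 μm/a
  Sd branch = 0.0175·Sd^0.57·e^(0.008·RH+0.085·T) = 0.3809 μm/a
  r_corr = 0.6815 + 0.3809 = 1.062 μm/a
copper: f(T) = +0.126·(T−10) [T≤10 °C] = -2.7846
  Pd branch = 0.0053·Pd^0.26·e^(0.059·RH+f) = 0.1014 μm/a
  Sd branch = 0.01025·Sd^0.27·e^(0.036·RH+0.049·T) = 0.7438 μm/a
  r_corr = 0.1014 + 0.7438 = 0.8452 μm/a
Ordering by μm/a: zinc (1.06) > copper (0.845)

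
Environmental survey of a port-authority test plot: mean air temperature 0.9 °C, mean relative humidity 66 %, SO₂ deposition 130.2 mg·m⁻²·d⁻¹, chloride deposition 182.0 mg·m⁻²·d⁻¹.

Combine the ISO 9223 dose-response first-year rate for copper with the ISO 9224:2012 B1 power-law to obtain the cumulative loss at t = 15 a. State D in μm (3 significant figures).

D(15) = 4.65 μm

copper: T≤10 °C ⇒ hinge +0.126·(0.9−10) = -1.1466
  SO₂ term: 0.0053·130.2^0.26·exp(0.059·66-1.1466) = 0.2933
  Sd branch = 0.01025·Sd^0.27·e^(0.036·RH+0.049·T) = 0.4699 μm/a
  sum: 0.2933 + 0.4699 → r_corr = 0.7631 μm/a
Long-term exponent b (ISO 9224 Table 2, B1) = 0.667
  D(15) = 0.7631 × 15^0.667 = 0.7631 × 6.088 = 4.646 μm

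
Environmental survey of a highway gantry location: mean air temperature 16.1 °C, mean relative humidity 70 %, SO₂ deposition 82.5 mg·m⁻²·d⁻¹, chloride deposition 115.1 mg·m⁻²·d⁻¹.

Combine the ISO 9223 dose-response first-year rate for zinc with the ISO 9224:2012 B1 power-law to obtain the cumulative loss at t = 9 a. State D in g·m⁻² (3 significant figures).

zinc: T>10 °C ⇒ hinge -0.071·(16.1−10) = -0.4331
  SO₂ term: 0.0129·82.5^0.44·exp(0.046·70-0.4331) = 1.459
  Cl⁻ term: 0.0175·115.1^0.57·exp(0.008·70+0.085·16.1) = 1.8
  sum: 1.459 + 1.8 → r_corr = 3.26 μm/a
ISO 9224: D(t) = r_corr · t^b with b = 0.813 (zinc, B1)
  D(9) = 3.26 × 9^0.813 = 3.26 × 5.968 = 19.45 μm
  Mass loss = 19.45 μm × 7.14 g/cm³ = 138.9 g·m⁻²

D(9) = 139 g·m⁻²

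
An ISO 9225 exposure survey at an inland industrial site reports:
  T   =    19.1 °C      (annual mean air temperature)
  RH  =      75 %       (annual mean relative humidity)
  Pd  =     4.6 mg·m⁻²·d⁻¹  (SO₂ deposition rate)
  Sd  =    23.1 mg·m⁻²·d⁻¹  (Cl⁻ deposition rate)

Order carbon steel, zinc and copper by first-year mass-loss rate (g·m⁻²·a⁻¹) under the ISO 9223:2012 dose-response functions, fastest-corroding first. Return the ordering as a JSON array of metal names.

["carbon steel", "copper", "zinc"]

carbon steel: f(T) = -0.054·(T−10) [T>10 °C] = -0.4914
  Pd branch = 1.77·Pd^0.52·e^(0.02·RH+f) = 10.73 μm/a
  Sd branch = 0.102·Sd^0.62·e^(0.033·RH+0.04·T) = 18.23 μm/a
  sum: 10.73 + 18.23 → r_corr = 28.96 μm/a
  mass loss = 28.96 μm/a × 7.85 g/cm³ = 227.3 g·m⁻²·a⁻¹
zinc: temperature factor f = -0.071·(9.1) = -0.6461
  SO₂ term: 0.0129·4.6^0.44·exp(0.046·75-0.6461) = 0.4168
  Cl⁻ term: 0.0175·23.1^0.57·exp(0.008·75+0.085·19.1) = 0.9682
  sum: 0.4168 + 0.9682 → r_corr = 1.385 μm/a
  mass loss = 1.385 μm/a × 7.14 g/cm³ = 9.889 g·m⁻²·a⁻¹
copper: f(T) = -0.080·(T−10) [T>10 °C] = -0.7280
  SO₂ term: 0.0053·4.6^0.26·exp(0.059·75-0.7280) = 0.3178
  Sd branch = 0.01025·Sd^0.27·e^(0.036·RH+0.049·T) = 0.9077 μm/a
  sum: 0.3178 + 0.9077 → r_corr = 1.226 μm/a
  mass loss = 1.226 μm/a × 8.96 g/cm³ = 10.98 g·m⁻²·a⁻¹
Ordering by g·m⁻²·a⁻¹: carbon steel (227) > copper (11) > zinc (9.89)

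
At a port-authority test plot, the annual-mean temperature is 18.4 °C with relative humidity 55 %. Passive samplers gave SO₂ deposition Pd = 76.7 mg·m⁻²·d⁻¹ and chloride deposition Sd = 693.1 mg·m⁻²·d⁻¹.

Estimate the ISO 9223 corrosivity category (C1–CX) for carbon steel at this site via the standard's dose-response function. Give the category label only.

C5

carbon steel: temperature factor f = -0.054·(8.4) = -0.4536
  sulphur-dioxide contribution → 32.27 μm/a
  chloride contribution → 75.47 μm/a
  total first-year rate 107.7 μm/a
ISO 9223 Table 2 (carbon steel): 80 < 108 ≤ 200 μm/a ⇒ C5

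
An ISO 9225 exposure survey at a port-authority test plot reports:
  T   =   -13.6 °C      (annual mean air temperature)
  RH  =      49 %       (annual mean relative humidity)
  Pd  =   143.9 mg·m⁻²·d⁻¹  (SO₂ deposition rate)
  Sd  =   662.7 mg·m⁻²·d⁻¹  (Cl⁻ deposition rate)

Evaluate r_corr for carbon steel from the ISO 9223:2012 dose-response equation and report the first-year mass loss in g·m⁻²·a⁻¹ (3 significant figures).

r_corr = 146 g·m⁻²·a⁻¹

carbon steel: temperature factor f = +0.150·(-23.6) = -3.5400
  SO₂ term: 1.77·143.9^0.52·exp(0.02·49-3.5400) = 1.813
  Sd branch = 0.102·Sd^0.62·e^(0.033·RH+0.04·T) = 16.74 μm/a
  sum: 1.813 + 16.74 → r_corr = 18.56 μm/a
Convert to mass loss: 18.56 μm/a × 7.85 g/cm³ = 145.7 g·m⁻²·a⁻¹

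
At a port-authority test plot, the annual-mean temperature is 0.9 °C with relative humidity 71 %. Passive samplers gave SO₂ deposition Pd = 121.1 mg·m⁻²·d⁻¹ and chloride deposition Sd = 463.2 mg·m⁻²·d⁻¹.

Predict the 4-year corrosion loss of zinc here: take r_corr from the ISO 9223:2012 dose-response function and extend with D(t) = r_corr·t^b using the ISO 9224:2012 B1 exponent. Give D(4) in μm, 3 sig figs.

D(4) = 9.50 μm

zinc: f(T) = +0.038·(T−10) [T≤10 °C] = -0.3458
  SO₂ term: 0.0129·121.1^0.44·exp(0.046·71-0.3458) = 1.974
  Cl⁻ term: 0.0175·463.2^0.57·exp(0.008·71+0.085·0.9) = 1.103
  sum: 1.974 + 1.103 → r_corr = 3.077 μm/a
ISO 9224: D(t) = r_corr · t^b with b = 0.813 (zinc, B1)
  D(4) = 3.077 × 4^0.813 = 3.077 × 3.087 = 9.497 μm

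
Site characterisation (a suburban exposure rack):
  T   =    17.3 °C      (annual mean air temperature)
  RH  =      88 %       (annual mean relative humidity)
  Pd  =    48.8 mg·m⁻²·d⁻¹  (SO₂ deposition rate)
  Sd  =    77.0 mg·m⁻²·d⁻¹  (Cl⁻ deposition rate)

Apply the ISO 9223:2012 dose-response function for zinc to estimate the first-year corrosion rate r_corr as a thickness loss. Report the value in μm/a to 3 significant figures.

r_corr = 4.27 μm/a

zinc: temperature factor f = -0.071·(7.3) = -0.5183
  SO₂ term: 0.0129·48.8^0.44·exp(0.046·88-0.5183) = 2.435
  Cl⁻ term: 0.0175·77.0^0.57·exp(0.008·88+0.085·17.3) = 1.831
  r_corr = 2.435 + 1.831 = 4.266 μm/a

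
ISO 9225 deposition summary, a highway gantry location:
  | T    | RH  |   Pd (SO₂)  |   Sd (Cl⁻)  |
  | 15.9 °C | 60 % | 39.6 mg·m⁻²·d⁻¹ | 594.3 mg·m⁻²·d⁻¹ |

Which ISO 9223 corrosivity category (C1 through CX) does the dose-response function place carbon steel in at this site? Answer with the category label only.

C5

carbon steel: temperature factor f = -0.054·(5.9) = -0.3186
  SO₂ term: 1.77·39.6^0.52·exp(0.02·60-0.3186) = 28.94
  Sd branch = 0.102·Sd^0.62·e^(0.033·RH+0.04·T) = 73.21 μm/a
  sum: 28.94 + 73.21 → r_corr = 102.2 μm/a
Category bounds: 80…200 μm/a bracket r_corr ⇒ C5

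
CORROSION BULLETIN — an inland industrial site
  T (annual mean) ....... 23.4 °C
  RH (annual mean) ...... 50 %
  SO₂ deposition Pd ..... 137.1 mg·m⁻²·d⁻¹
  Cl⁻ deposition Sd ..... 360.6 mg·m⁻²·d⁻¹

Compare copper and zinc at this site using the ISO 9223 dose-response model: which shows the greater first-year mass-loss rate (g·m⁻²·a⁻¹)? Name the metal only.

copper: T>10 °C ⇒ hinge -0.080·(23.4−10) = -1.0720
  Pd branch = 0.0053·Pd^0.26·e^(0.059·RH+f) = 0.1246 μm/a
  Cl⁻ term: 0.01025·360.6^0.27·exp(0.036·50+0.049·23.4) = 0.9568
  r_corr = 0.1246 + 0.9568 = 1.081 μm/a
  mass loss = 1.081 μm/a × 8.96 g/cm³ = 9.689 g·m⁻²·a⁻¹
zinc: f(T) = -0.071·(T−10) [T>10 °C] = -0.9514
  Pd branch = 0.0129·Pd^0.44·e^(0.046·RH+f) = 0.4331 μm/a
  Sd branch = 0.0175·Sd^0.57·e^(0.008·RH+0.085·T) = 5.471 μm/a
  sum: 0.4331 + 5.471 → r_corr = 5.904 μm/a
  mass loss = 5.904 μm/a × 7.14 g/cm³ = 42.16 g·m⁻²·a⁻¹
Ordering by g·m⁻²·a⁻¹: zinc (42.2) > copper (9.69)

zinc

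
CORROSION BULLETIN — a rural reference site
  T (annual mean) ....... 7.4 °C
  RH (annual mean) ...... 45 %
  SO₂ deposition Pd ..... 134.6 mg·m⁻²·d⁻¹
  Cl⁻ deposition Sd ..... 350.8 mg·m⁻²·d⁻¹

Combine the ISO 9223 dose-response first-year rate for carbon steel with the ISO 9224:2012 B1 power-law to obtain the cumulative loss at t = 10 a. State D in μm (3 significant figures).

carbon steel: temperature factor f = +0.150·(-2.6) = -0.3900
  Pd branch = 1.77·Pd^0.52·e^(0.02·RH+f) = 37.72 μm/a
  Sd branch = 0.102·Sd^0.62·e^(0.033·RH+0.04·T) = 22.91 μm/a
  r_corr = 37.72 + 22.91 = 60.63 μm/a
Long-term exponent b (ISO 9224 Table 2, B1) = 0.523
  D(10) = 60.63 × 10^0.523 = 60.63 × 3.334 = 202.2 μm

D(10) = 202 μm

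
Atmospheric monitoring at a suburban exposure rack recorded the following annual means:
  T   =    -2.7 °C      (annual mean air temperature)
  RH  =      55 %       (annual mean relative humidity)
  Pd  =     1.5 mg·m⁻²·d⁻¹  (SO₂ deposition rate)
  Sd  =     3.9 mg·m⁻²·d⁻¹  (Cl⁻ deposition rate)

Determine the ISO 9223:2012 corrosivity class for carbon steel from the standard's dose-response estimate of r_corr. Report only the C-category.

C2

carbon steel: T≤10 °C ⇒ hinge +0.150·(-2.7−10) = -1.9050
  Pd branch = 1.77·Pd^0.52·e^(0.02·RH+f) = 0.9771 μm/a
  Sd branch = 0.102·Sd^0.62·e^(0.033·RH+0.04·T) = 1.307 μm/a
  sum: 0.9771 + 1.307 → r_corr = 2.284 μm/a
2.28 μm/a falls in (1.3, 25] for carbon steel → category C2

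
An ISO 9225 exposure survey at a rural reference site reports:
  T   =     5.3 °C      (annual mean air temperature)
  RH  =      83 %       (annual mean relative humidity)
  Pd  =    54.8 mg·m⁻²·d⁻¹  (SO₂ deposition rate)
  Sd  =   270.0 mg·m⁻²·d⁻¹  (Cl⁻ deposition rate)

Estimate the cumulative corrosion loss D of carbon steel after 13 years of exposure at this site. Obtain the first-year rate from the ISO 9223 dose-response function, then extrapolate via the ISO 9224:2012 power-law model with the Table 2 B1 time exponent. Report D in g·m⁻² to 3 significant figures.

D(13) = 2.99e+03 g·m⁻²

carbon steel: temperature factor f = +0.150·(-4.7) = -0.7050
  SO₂ term: 1.77·54.8^0.52·exp(0.02·83-0.7050) = 36.89
  Cl⁻ term: 0.102·270.0^0.62·exp(0.033·83+0.04·5.3) = 62.76
  sum: 36.89 + 62.76 → r_corr = 99.64 μm/a
Long-term exponent b (ISO 9224 Table 2, B1) = 0.523
  D(13) = 99.64 × 13^0.523 = 99.64 × 3.825 = 381.1 μm
  Mass loss = 381.1 μm × 7.85 g/cm³ = 2992 g·m⁻²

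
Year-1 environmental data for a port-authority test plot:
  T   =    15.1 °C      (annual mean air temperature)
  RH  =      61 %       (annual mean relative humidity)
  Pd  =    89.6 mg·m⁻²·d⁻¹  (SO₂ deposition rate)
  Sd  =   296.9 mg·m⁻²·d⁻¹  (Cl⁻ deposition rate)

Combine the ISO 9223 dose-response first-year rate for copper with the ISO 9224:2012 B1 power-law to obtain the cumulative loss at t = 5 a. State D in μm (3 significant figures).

copper: f(T) = -0.080·(T−10) [T>10 °C] = -0.4080
  SO₂ term: 0.0053·89.6^0.26·exp(0.059·61-0.4080) = 0.4147
  Sd branch = 0.01025·Sd^0.27·e^(0.036·RH+0.049·T) = 0.8982 μm/a
  r_corr = 0.4147 + 0.8982 = 1.313 μm/a
Long-term exponent b (ISO 9224 Table 2, B1) = 0.667
  D(5) = 1.313 × 5^0.667 = 1.313 × 2.926 = 3.841 μm

D(5) = 3.84 μm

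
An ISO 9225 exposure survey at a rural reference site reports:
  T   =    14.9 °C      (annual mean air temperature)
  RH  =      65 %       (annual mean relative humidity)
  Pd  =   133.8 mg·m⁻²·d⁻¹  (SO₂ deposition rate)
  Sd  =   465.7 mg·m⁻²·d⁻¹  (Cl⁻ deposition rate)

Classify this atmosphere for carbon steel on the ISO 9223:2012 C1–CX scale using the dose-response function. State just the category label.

C5

carbon steel: f(T) = -0.054·(T−10) [T>10 °C] = -0.2646
  SO₂ term: 1.77·133.8^0.52·exp(0.02·65-0.2646) = 63.59
  Cl⁻ term: 0.102·465.7^0.62·exp(0.033·65+0.04·14.9) = 71.32
  r_corr = 63.59 + 71.32 = 134.9 μm/a
135 μm/a falls in (80, 200] for carbon steel → category C5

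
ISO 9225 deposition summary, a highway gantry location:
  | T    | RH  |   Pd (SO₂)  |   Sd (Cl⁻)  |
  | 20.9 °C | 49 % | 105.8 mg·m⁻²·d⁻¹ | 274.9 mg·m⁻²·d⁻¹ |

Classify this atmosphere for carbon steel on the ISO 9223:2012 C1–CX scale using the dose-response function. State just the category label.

C4

carbon steel: temperature factor f = -0.054·(10.9) = -0.5886
  Pd branch = 1.77·Pd^0.52·e^(0.02·RH+f) = 29.56 μm/a
  Sd branch = 0.102·Sd^0.62·e^(0.033·RH+0.04·T) = 38.57 μm/a
  sum: 29.56 + 38.57 → r_corr = 68.13 μm/a
ISO 9223 Table 2 (carbon steel): 50 < 68.1 ≤ 80 μm/a ⇒ C4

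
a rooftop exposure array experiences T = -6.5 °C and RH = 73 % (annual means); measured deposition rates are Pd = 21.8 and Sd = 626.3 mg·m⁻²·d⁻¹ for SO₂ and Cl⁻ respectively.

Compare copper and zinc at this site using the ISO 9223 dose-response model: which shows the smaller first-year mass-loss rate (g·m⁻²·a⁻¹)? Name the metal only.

copper

copper: f(T) = +0.126·(T−10) [T≤10 °C] = -2.0790
  sulphur-dioxide contribution → 0.1096 μm/a
  chloride contribution → 0.5873 μm/a
  total first-year rate 0.6969 μm/a
  mass loss = 0.6969 μm/a × 8.96 g/cm³ = 6.244 g·m⁻²·a⁻¹
zinc: temperature factor f = +0.038·(-16.5) = -0.6270
  sulphur-dioxide contribution → 0.7684 μm/a
  chloride contribution → 0.7094 μm/a
  ⇒ r_corr(zinc) = 1.478 μm/a
  mass loss = 1.478 μm/a × 7.14 g/cm³ = 10.55 g·m⁻²·a⁻¹
Ordering by g·m⁻²·a⁻¹: zinc (10.6) > copper (6.24)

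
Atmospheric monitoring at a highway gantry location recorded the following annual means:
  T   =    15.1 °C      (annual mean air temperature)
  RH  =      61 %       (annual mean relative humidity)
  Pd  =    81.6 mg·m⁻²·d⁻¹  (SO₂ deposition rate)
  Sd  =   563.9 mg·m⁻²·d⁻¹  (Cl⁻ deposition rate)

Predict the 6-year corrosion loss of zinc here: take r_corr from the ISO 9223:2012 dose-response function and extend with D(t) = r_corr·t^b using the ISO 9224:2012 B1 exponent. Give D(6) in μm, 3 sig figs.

zinc: temperature factor f = -0.071·(5.1) = -0.3621
  Pd branch = 0.0129·Pd^0.44·e^(0.046·RH+f) = 1.031 μm/a
  Sd branch = 0.0175·Sd^0.57·e^(0.008·RH+0.085·T) = 3.807 μm/a
  r_corr = 1.031 + 3.807 = 4.838 μm/a
ISO 9224: D(t) = r_corr · t^b with b = 0.813 (zinc, B1)
  D(6) = 4.838 × 6^0.813 = 4.838 × 4.292 = 20.76 μm

D(6) = 20.8 μm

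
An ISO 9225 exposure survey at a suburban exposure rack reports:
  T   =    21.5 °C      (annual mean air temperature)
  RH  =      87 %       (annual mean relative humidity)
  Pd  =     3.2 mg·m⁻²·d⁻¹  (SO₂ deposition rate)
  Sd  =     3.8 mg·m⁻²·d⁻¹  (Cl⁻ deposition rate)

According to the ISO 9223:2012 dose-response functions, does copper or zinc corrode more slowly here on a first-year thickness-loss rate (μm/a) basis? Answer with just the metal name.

zinc

copper: f(T) = -0.080·(T−10) [T>10 °C] = -0.9200
  SO₂ term: 0.0053·3.2^0.26·exp(0.059·87-0.9200) = 0.4845
  Cl⁻ term: 0.01025·3.8^0.27·exp(0.036·87+0.049·21.5) = 0.9661
  sum: 0.4845 + 0.9661 → r_corr = 1.451 μm/a
zinc: f(T) = -0.071·(T−10) [T>10 °C] = -0.8165
  Pd branch = 0.0129·Pd^0.44·e^(0.046·RH+f) = 0.5204 μm/a
  Cl⁻ term: 0.0175·3.8^0.57·exp(0.008·87+0.085·21.5) = 0.4672
  sum: 0.5204 + 0.4672 → r_corr = 0.9875 μm/a
Ordering by μm/a: copper (1.45) > zinc (0.988)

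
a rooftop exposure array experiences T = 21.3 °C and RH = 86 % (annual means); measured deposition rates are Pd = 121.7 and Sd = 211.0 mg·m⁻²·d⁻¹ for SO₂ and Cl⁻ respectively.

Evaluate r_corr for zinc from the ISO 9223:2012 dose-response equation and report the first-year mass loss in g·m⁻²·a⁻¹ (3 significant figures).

zinc: T>10 °C ⇒ hinge -0.071·(21.3−10) = -0.8023
  Pd branch = 0.0129·Pd^0.44·e^(0.046·RH+f) = 2.499 μm/a
  Sd branch = 0.0175·Sd^0.57·e^(0.008·RH+0.085·T) = 4.497 μm/a
  r_corr = 2.499 + 4.497 = 6.996 μm/a
Convert to mass loss: 6.996 μm/a × 7.14 g/cm³ = 49.95 g·m⁻²·a⁻¹

r_corr = 50.0 g·m⁻²·a⁻¹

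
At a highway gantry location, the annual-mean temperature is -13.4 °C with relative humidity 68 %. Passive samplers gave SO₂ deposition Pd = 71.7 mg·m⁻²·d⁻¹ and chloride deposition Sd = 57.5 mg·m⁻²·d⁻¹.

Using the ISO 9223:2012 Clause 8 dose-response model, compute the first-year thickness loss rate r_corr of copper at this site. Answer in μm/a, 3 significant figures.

r_corr = 0.230 μm/a

copper: T≤10 °C ⇒ hinge +0.126·(-13.4−10) = -2.9484
  sulphur-dioxide contribution → 0.04663 μm/a
  chloride contribution → 0.1836 μm/a
  ⇒ r_corr(copper) = 0.2302 μm/a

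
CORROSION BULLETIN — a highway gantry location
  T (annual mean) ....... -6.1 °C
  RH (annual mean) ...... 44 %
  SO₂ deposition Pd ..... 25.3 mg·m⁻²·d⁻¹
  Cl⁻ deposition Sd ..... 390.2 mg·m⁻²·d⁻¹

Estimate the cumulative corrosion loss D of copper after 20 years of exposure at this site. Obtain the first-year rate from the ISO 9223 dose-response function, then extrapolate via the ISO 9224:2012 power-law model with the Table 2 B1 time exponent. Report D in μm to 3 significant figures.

D(20) = 1.53 μm

copper: T≤10 °C ⇒ hinge +0.126·(-6.1−10) = -2.0286
  Pd branch = 0.0053·Pd^0.26·e^(0.059·RH+f) = 0.02165 μm/a
  Sd branch = 0.01025·Sd^0.27·e^(0.036·RH+0.049·T) = 0.1856 μm/a
  sum: 0.02165 + 0.1856 → r_corr = 0.2072 μm/a
Long-term exponent b (ISO 9224 Table 2, B1) = 0.667
  D(20) = 0.2072 × 20^0.667 = 0.2072 × 7.375 = 1.528 μm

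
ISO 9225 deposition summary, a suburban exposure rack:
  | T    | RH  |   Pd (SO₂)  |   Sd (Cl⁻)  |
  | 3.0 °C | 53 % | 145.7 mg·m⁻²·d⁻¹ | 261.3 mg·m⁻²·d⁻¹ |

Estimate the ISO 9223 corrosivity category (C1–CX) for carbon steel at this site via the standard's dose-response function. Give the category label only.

carbon steel: temperature factor f = +0.150·(-7.0) = -1.0500
  sulphur-dioxide contribution → 23.84 μm/a
  chloride contribution → 20.84 μm/a
  total first-year rate 44.68 μm/a
44.7 μm/a falls in (25, 50] for carbon steel → category C3

C3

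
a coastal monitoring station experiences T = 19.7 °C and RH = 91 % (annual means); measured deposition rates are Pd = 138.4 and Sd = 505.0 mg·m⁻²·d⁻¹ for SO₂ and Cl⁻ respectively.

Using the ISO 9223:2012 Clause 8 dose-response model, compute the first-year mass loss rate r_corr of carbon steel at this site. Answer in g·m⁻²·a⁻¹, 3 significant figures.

r_corr = 2.34e+03 g·m⁻²·a⁻¹

carbon steel: T>10 °C ⇒ hinge -0.054·(19.7−10) = -0.5238
  Pd branch = 1.77·Pd^0.52·e^(0.02·RH+f) = 84 μm/a
  Sd branch = 0.102·Sd^0.62·e^(0.033·RH+0.04·T) = 214.3 μm/a
  r_corr = 84 + 214.3 = 298.3 μm/a
Convert to mass loss: 298.3 μm/a × 7.85 g/cm³ = 2342 g·m⁻²·a⁻¹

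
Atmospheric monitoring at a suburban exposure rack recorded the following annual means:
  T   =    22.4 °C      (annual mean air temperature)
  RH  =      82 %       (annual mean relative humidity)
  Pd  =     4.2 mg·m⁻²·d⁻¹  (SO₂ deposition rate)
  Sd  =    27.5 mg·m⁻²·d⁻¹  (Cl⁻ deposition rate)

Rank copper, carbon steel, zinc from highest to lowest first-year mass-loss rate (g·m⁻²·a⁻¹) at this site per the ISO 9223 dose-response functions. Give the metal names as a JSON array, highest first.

["carbon steel", "copper", "zinc"]

copper: f(T) = -0.080·(T−10) [T>10 °C] = -0.9920
  SO₂ term: 0.0053·4.2^0.26·exp(0.059·82-0.9920) = 0.3603
  Cl⁻ term: 0.01025·27.5^0.27·exp(0.036·82+0.049·22.4) = 1.439
  r_corr = 0.3603 + 1.439 = 1.799 μm/a
  mass loss = 1.799 μm/a × 8.96 g/cm³ = 16.12 g·m⁻²·a⁻¹
carbon steel: temperature factor f = -0.054·(12.4) = -0.6696
  Pd branch = 1.77·Pd^0.52·e^(0.02·RH+f) = 9.851 μm/a
  Cl⁻ term: 0.102·27.5^0.62·exp(0.033·82+0.04·22.4) = 29.2
  sum: 9.851 + 29.2 → r_corr = 39.05 μm/a
  mass loss = 39.05 μm/a × 7.85 g/cm³ = 306.5 g·m⁻²·a⁻¹
zinc: temperature factor f = -0.071·(12.4) = -0.8804
  SO₂ term: 0.0129·4.2^0.44·exp(0.046·82-0.8804) = 0.4371
  Cl⁻ term: 0.0175·27.5^0.57·exp(0.008·82+0.085·22.4) = 1.497
  sum: 0.4371 + 1.497 → r_corr = 1.934 μm/a
  mass loss = 1.934 μm/a × 7.14 g/cm³ = 13.81 g·m⁻²·a⁻¹
Ordering by g·m⁻²·a⁻¹: carbon steel (307) > copper (16.1) > zinc (13.8)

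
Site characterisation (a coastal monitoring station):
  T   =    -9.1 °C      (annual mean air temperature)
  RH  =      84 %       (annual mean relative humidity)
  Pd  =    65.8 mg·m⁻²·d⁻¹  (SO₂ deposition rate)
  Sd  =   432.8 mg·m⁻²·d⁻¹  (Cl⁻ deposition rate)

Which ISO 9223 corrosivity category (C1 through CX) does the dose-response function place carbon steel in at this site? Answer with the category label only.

carbon steel: temperature factor f = +0.150·(-19.1) = -2.8650
  sulphur-dioxide contribution → 4.773 μm/a
  chloride contribution → 48.85 μm/a
  total first-year rate 53.62 μm/a
Category bounds: 50…80 μm/a bracket r_corr ⇒ C4

C4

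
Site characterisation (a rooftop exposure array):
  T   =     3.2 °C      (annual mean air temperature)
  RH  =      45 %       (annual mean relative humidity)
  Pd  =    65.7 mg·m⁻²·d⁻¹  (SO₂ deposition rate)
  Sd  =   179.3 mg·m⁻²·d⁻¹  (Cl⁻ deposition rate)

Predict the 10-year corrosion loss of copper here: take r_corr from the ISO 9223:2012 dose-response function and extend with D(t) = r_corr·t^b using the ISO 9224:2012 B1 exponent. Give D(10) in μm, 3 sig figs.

D(10) = 1.58 μm

copper: T≤10 °C ⇒ hinge +0.126·(3.2−10) = -0.8568
  SO₂ term: 0.0053·65.7^0.26·exp(0.059·45-0.8568) = 0.09501
  Sd branch = 0.01025·Sd^0.27·e^(0.036·RH+0.049·T) = 0.2459 μm/a
  sum: 0.09501 + 0.2459 → r_corr = 0.341 μm/a
ISO 9224: D(t) = r_corr · t^b with b = 0.667 (copper, B1)
  D(10) = 0.341 × 10^0.667 = 0.341 × 4.645 = 1.584 μm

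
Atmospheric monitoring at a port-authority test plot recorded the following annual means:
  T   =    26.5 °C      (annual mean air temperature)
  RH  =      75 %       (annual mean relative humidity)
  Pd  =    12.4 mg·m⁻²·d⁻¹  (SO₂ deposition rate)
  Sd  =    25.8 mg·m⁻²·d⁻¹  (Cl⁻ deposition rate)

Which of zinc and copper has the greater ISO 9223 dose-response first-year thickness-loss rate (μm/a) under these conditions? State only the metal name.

zinc: f(T) = -0.071·(T−10) [T>10 °C] = -1.1715
  SO₂ term: 0.0129·12.4^0.44·exp(0.046·75-1.1715) = 0.3813
  Sd branch = 0.0175·Sd^0.57·e^(0.008·RH+0.085·T) = 1.934 μm/a
  r_corr = 0.3813 + 1.934 = 2.315 μm/a
copper: T>10 °C ⇒ hinge -0.080·(26.5−10) = -1.3200
  SO₂ term: 0.0053·12.4^0.26·exp(0.059·75-1.3200) = 0.2275
  Cl⁻ term: 0.01025·25.8^0.27·exp(0.036·75+0.049·26.5) = 1.344
  sum: 0.2275 + 1.344 → r_corr = 1.571 μm/a
Ordering by μm/a: zinc (2.32) > copper (1.57)

zinc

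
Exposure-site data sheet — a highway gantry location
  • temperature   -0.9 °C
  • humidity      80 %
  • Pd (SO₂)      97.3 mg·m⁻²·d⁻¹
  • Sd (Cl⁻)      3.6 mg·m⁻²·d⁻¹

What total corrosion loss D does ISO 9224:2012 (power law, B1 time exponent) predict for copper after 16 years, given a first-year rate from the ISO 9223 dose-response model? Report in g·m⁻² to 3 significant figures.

D(16) = 42.2 g·m⁻²

copper: T≤10 °C ⇒ hinge +0.126·(-0.9−10) = -1.3734
  sulphur-dioxide contribution → 0.495 μm/a
  chloride contribution → 0.2469 μm/a
  ⇒ r_corr(copper) = 0.7419 μm/a
Long-term exponent b (ISO 9224 Table 2, B1) = 0.667
  D(16) = 0.7419 × 16^0.667 = 0.7419 × 6.355 = 4.715 μm
  Mass loss = 4.715 μm × 8.96 g/cm³ = 42.25 g·m⁻²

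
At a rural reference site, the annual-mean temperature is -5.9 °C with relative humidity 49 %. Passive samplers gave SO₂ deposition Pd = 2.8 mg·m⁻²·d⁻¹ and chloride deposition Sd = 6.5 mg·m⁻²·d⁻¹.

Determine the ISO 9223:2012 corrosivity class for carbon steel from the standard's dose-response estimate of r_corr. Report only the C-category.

C2

carbon steel: f(T) = +0.150·(T−10) [T≤10 °C] = -2.3850
  Pd branch = 1.77·Pd^0.52·e^(0.02·RH+f) = 0.7418 μm/a
  Sd branch = 0.102·Sd^0.62·e^(0.033·RH+0.04·T) = 1.295 μm/a
  sum: 0.7418 + 1.295 → r_corr = 2.037 μm/a
2.04 μm/a falls in (1.3, 25] for carbon steel → category C2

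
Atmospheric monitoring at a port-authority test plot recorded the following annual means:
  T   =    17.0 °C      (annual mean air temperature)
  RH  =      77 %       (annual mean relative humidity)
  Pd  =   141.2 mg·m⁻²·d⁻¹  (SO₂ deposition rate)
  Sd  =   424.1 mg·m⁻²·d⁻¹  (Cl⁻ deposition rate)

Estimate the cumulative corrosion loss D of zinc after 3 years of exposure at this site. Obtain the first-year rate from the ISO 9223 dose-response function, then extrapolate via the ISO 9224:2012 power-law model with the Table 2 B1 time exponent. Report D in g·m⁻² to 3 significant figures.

zinc: f(T) = -0.071·(T−10) [T>10 °C] = -0.4970
  Pd branch = 0.0129·Pd^0.44·e^(0.046·RH+f) = 2.393 μm/a
  Cl⁻ term: 0.0175·424.1^0.57·exp(0.008·77+0.085·17.0) = 4.323
  sum: 2.393 + 4.323 → r_corr = 6.716 μm/a
Power-law: D(3) = r_corr · 3^0.813
  D(3) = 6.716 × 3^0.813 = 6.716 × 2.443 = 16.41 μm
  Mass loss = 16.41 μm × 7.14 g/cm³ = 117.1 g·m⁻²

D(3) = 117 g·m⁻²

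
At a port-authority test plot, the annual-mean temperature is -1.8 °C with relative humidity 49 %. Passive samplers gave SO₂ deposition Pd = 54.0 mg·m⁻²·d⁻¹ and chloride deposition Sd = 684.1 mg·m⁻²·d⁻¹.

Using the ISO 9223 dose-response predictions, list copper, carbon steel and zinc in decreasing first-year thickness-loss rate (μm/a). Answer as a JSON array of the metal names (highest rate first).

copper: temperature factor f = +0.126·(-11.8) = -1.4868
  sulphur-dioxide contribution → 0.06089 μm/a
  chloride contribution → 0.3192 μm/a
  total first-year rate 0.38 μm/a
carbon steel: f(T) = +0.150·(T−10) [T≤10 °C] = -1.7700
  sulphur-dioxide contribution → 6.393 μm/a
  chloride contribution → 27.38 μm/a
  ⇒ r_corr(carbon steel) = 33.77 μm/a
zinc: f(T) = +0.038·(T−10) [T≤10 °C] = -0.4484
  sulphur-dioxide contribution → 0.4539 μm/a
  chloride contribution → 0.918 μm/a
  total first-year rate 1.372 μm/a
Ordering by μm/a: carbon steel (33.8) > zinc (1.37) > copper (0.38)

["carbon steel", "zinc", "copper"]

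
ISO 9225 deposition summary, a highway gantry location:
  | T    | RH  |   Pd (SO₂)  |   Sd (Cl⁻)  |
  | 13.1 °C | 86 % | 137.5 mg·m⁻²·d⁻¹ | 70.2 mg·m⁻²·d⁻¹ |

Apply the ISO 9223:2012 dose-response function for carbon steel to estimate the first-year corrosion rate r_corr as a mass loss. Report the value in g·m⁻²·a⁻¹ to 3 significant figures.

carbon steel: T>10 °C ⇒ hinge -0.054·(13.1−10) = -0.1674
  sulphur-dioxide contribution → 108.2 μm/a
  chloride contribution → 41.06 μm/a
  total first-year rate 149.2 μm/a
Convert to mass loss: 149.2 μm/a × 7.85 g/cm³ = 1172 g·m⁻²·a⁻¹

r_corr = 1.17e+03 g·m⁻²·a⁻¹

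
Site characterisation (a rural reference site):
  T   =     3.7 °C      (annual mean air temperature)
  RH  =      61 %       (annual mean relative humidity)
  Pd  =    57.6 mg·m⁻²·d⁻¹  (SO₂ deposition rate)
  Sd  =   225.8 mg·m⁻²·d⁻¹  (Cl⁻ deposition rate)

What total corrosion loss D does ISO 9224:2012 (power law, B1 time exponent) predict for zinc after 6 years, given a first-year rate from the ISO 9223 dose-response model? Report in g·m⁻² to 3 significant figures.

D(6) = 56.9 g·m⁻²

zinc: f(T) = +0.038·(T−10) [T≤10 °C] = -0.2394
  sulphur-dioxide contribution → 0.9996 μm/a
  chloride contribution → 0.8574 μm/a
  ⇒ r_corr(zinc) = 1.857 μm/a
Long-term exponent b (ISO 9224 Table 2, B1) = 0.813
  D(6) = 1.857 × 6^0.813 = 1.857 × 4.292 = 7.97 μm
  Mass loss = 7.97 μm × 7.14 g/cm³ = 56.91 g·m⁻²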